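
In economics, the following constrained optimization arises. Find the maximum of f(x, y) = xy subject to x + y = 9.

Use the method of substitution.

Substitute y = 9 - x into f(x,y) = xy:
g(x) = x(9 - x) = 9x - x^2
g'(x) = 9 - 2x = 0  =>  x = 9/2
y = 9 - 9/2 = 9/2
Maximum value = (9/2) * (9/2) = 81/4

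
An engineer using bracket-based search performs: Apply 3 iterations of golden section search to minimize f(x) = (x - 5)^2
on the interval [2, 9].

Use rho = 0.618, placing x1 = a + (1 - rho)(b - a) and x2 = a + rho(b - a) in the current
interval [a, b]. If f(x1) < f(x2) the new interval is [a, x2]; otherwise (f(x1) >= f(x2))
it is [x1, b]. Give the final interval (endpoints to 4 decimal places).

Golden section search for min of f(x) = (x - 5)^2 on [2, 9].
Each step: x1 = a + (1 - rho)(b - a), x2 = a + rho(b - a); if f(x1) < f(x2) keep [a, x2], otherwise keep [x1, b].
Step 1: [2.0000, 9.0000], x1=4.6740 (f=0.1063), x2=6.3260 (f=1.7583); f(x1) < f(x2) => keep [2.0000, 6.3260]
Step 2: [2.0000, 6.3260], x1=3.6525 (f=1.8157), x2=4.6735 (f=0.1066); f(x1) > f(x2) => keep [3.6525, 6.3260]
Step 3: [3.6525, 6.3260], x1=4.6738 (f=0.1064), x2=5.3047 (f=0.0929); f(x1) > f(x2) => keep [4.6738, 6.3260]
Final interval: [4.6738, 6.3260]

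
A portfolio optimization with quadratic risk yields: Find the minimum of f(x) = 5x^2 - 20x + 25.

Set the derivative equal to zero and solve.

f(x) = 5x^2 - 20x + 25
f'(x) = 10x + (-20) = 0
x = 20/10 = 2
f(2) = 5
Since f''(x) = 10 > 0, this is a minimum.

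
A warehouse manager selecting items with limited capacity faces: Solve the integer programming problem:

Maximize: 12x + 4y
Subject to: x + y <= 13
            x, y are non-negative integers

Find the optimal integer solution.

Objective: 12x + 4y, constraint: x + y <= 13
Coefficient of x is 12 >= coefficient of y is 4, so allocate the entire budget to x.
Optimal: x = 13, y = 0, value = 156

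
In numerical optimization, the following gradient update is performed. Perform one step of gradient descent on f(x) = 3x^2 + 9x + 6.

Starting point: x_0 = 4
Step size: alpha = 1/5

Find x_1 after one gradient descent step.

f(x) = 3x^2 + 9x + 6
f'(x) = 6x + 9
f'(4) = 6*4 + (9) = 33
x_1 = x_0 - alpha * f'(x_0) = 4 - 1/5 * 33 = -13/5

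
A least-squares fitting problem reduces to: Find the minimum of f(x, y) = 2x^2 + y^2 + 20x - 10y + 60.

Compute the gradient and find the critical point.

f(x,y) = 2x^2 + y^2 + 20x - 10y + 60
df/dx = 4x + (20) = 0  =>  x = -5
df/dy = 2y + (-10) = 0  =>  y = 5
f(-5, 5) = 2*(-5)^2 + 1*(5)^2 + 20*(-5) + -10*(5) + 60 = -15
Hessian is diagonal with entries 4, 2 > 0, so this is a minimum.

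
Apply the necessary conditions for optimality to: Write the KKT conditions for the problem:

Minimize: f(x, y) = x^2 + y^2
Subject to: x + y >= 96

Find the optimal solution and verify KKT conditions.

KKT conditions for min x^2 + y^2 s.t. x + y >= 96:
Stationarity: 2x = mu, 2y = mu
So x = y = mu/2.
Complementary slackness: mu*(x + y - 96) = 0
Primal feasibility: x + y >= 96; dual feasibility: mu >= 0
If mu = 0 then x = y = 0, but 0 + 0 < 96 is infeasible, so the constraint is active.
Constraint active: x + y = 2*(mu/2) = 96 => mu = 96
x = y = 48, f = 4608
Verify: stationarity 2*48 = 96 = mu; primal 48 + 48 = 96 >= 96; dual mu = 96 >= 0; complementary slackness 96*(96 - 96) = 0. All KKT conditions hold.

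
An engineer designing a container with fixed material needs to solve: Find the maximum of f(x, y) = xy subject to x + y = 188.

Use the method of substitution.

Substitute y = 188 - x into f(x,y) = xy:
g(x) = x(188 - x) = 188x - x^2
g'(x) = 188 - 2x = 0  =>  x = 94
y = 188 - 94 = 94
Maximum value = 94 * 94 = 8836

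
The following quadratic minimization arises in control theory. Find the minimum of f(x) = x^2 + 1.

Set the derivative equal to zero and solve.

f(x) = x^2 + 1
f'(x) = 2x + (0) = 0
x = 0/2 = 0
f(0) = 1
Since f''(x) = 2 > 0, this is a minimum.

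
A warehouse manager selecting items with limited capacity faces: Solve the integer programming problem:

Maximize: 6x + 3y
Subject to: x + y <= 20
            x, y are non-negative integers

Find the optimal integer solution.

Objective: 6x + 3y, constraint: x + y <= 20
Coefficient of x is 6 >= coefficient of y is 3, so allocate the entire budget to x.
Optimal: x = 20, y = 0, value = 120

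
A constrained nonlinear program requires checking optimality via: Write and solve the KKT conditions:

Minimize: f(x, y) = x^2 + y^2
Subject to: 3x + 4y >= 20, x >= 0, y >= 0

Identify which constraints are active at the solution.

KKT conditions for min x^2 + y^2 s.t. 3x + 4y >= 20, x >= 0, y >= 0:
Stationarity: 2x = mu*3 + mu_x, 2y = mu*4 + mu_y, with mu, mu_x, mu_y >= 0
Complementary slackness: mu*(3x + 4y - 20) = 0, mu_x*x = 0, mu_y*y = 0
(0, 0) is infeasible (3*0 + 4*0 < 20), so if mu = 0 stationarity would force x = mu_x/2 >= 0, y = mu_y/2 >= 0 with mu_x*x = mu_y*y = 0, i.e. x = y = 0: contradiction. Hence mu > 0 and 3x + 4y = 20 is active.
Try x > 0, y > 0 (so mu_x = mu_y = 0): x = 3*mu/2, y = 4*mu/2
Substitute: 3*(3*mu/2) + 4*(4*mu/2) = 20
  mu*25/2 = 20 => mu = 8/5
x* = 12/5 > 0, y* = 16/5 > 0, consistent with mu_x = mu_y = 0.
f is convex and the constraints are linear, so this KKT point is the global minimum.
f* = 16
Active constraints: 3x + 4y >= 20 (holds with equality, mu = 8/5 > 0); x >= 0 and y >= 0 are inactive (mu_x = mu_y = 0).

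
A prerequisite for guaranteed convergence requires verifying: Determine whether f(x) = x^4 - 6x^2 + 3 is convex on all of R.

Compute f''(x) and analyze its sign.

f(x) = x^4 - 6x^2 + 3
f'(x) = 4x^3 + -12x
f''(x) = 12x^2 + -12
f''(0) = -12 < 0, so not convex near x = 0
Therefore, f is not globally convex on R.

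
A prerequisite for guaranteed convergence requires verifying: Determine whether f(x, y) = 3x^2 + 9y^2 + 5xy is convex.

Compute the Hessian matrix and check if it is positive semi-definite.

f(x,y) = 3x^2 + 9y^2 + 5xy
Hessian H = [[6, 5], [5, 18]]
trace(H) = 24, det(H) = 83
Eigenvalues: (24 +/- sqrt(244)) / 2 = 19.81, 4.19
Since both eigenvalues > 0, f is convex.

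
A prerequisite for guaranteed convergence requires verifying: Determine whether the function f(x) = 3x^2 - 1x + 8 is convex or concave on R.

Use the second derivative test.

f(x) = 3x^2 - 1x + 8
f'(x) = 6x - 1
f''(x) = 6
Since f''(x) = 6 > 0 for all x, f is convex on R.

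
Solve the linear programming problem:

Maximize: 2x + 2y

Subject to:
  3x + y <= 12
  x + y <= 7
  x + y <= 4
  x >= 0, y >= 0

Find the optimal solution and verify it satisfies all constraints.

Feasible vertices: (0, 0), (0, 4), (4, 0)
Objective 2x + 2y at each vertex:
  (0, 0): 0
  (0, 4): 8
  (4, 0): 8
Maximum is 8 at (0, 4).
Verify constraints at (x, y) = (0, 4):
  3*0 + 1*4 = 4 <= 12
  1*0 + 1*4 = 4 <= 7
  1*0 + 1*4 = 4 <= 4 (active)
  x = 0 >= 0, y = 4 >= 0. All constraints satisfied.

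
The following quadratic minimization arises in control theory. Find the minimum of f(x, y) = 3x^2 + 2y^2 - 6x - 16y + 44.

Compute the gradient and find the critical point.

f(x,y) = 3x^2 + 2y^2 - 6x - 16y + 44
df/dx = 6x + (-6) = 0  =>  x = 1
df/dy = 4y + (-16) = 0  =>  y = 4
f(1, 4) = 3*(1)^2 + 2*(4)^2 + -6*(1) + -16*(4) + 44 = 9
Hessian is diagonal with entries 6, 4 > 0, so this is a minimum.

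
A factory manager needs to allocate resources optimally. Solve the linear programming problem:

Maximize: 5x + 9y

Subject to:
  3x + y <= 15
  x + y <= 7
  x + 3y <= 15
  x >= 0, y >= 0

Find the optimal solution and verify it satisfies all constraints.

Feasible vertices: (0, 0), (0, 5), (3, 4), (4, 3), (5, 0)
Objective 5x + 9y at each vertex:
  (0, 0): 0
  (0, 5): 45
  (3, 4): 51
  (4, 3): 47
  (5, 0): 25
Maximum is 51 at (3, 4).
Verify constraints at (x, y) = (3, 4):
  3*3 + 1*4 = 13 <= 15
  1*3 + 1*4 = 7 <= 7 (active)
  1*3 + 3*4 = 15 <= 15 (active)
  x = 3 >= 0, y = 4 >= 0. All constraints satisfied.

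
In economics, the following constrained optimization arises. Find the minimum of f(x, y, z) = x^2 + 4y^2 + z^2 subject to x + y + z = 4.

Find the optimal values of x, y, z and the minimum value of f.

Using Lagrange multipliers on f = x^2 + 4y^2 + z^2 with constraint x + y + z = 4:
Conditions: 2*1*x = lambda, 2*4*y = lambda, 2*1*z = lambda
So x = lambda/2, y = lambda/8, z = lambda/2
Substituting into constraint: lambda * (9/8) = 4
lambda = 32/9
x = 16/9, y = 4/9, z = 16/9
Minimum value = 64/9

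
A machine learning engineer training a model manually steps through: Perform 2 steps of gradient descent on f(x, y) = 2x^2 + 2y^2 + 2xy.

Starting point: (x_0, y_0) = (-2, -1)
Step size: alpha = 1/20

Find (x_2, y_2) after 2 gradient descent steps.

f(x,y) = 2x^2 + 2y^2 + 2xy
grad_x = 4x + 2y, grad_y = 4y + 2x
Step 1: grad = (-10, -8), (-3/2, -3/5)
Step 2: grad = (-36/5, -27/5), (-57/50, -33/100)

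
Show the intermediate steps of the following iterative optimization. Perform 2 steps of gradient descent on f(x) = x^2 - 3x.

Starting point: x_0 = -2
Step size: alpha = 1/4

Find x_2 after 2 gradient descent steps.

f(x) = x^2 - 3x, f'(x) = 2x + (-3)
Step 1: f'(-2) = -7, x_1 = -2 - 1/4 * -7 = -1/4
Step 2: f'(-1/4) = -7/2, x_2 = -1/4 - 1/4 * -7/2 = 5/8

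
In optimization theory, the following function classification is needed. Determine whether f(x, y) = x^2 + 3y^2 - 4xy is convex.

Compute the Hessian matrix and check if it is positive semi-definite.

f(x,y) = x^2 + 3y^2 - 4xy
Hessian H = [[2, -4], [-4, 6]]
trace(H) = 8, det(H) = -4
Eigenvalues: (8 +/- sqrt(80)) / 2 = 8.472, -0.4721
Since not both eigenvalues positive, f is neither convex nor concave.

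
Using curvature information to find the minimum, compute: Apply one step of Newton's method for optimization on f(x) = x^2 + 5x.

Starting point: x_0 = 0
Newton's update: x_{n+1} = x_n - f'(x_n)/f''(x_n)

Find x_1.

f(x) = x^2 + 5x
f'(x) = 2x + (5), f''(x) = 2
Newton step: x_1 = x_0 - f'(x_0)/f''(x_0)
f'(0) = 5
x_1 = 0 - 5/2 = -5/2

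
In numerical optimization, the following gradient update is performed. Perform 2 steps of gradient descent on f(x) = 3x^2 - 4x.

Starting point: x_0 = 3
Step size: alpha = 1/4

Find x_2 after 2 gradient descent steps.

f(x) = 3x^2 - 4x, f'(x) = 6x + (-4)
Step 1: f'(3) = 14, x_1 = 3 - 1/4 * 14 = -1/2
Step 2: f'(-1/2) = -7, x_2 = -1/2 - 1/4 * -7 = 5/4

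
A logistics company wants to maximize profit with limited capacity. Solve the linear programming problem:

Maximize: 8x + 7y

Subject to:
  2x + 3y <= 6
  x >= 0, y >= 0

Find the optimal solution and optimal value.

The feasible region has vertices at [(0, 0), (3, 0), (0, 2)].
Checking objective 8x + 7y at each vertex:
  (0, 0): 8*0 + 7*0 = 0
  (3, 0): 8*3 + 7*0 = 24
  (0, 2): 8*0 + 7*2 = 14
Maximum is 24 at (3, 0).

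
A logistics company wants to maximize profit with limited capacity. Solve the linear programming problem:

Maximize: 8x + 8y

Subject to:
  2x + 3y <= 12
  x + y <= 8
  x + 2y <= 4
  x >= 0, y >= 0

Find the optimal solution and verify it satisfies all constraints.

Feasible vertices: (0, 0), (0, 2), (4, 0)
Objective 8x + 8y at each vertex:
  (0, 0): 0
  (0, 2): 16
  (4, 0): 32
Maximum is 32 at (4, 0).
Verify constraints at (x, y) = (4, 0):
  2*4 + 3*0 = 8 <= 12
  1*4 + 1*0 = 4 <= 8
  1*4 + 2*0 = 4 <= 4 (active)
  x = 4 >= 0, y = 0 >= 0. All constraints satisfied.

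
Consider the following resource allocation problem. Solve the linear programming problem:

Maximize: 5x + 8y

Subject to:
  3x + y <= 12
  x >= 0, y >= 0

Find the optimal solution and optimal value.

The feasible region has vertices at [(0, 0), (4, 0), (0, 12)].
Checking objective 5x + 8y at each vertex:
  (0, 0): 5*0 + 8*0 = 0
  (4, 0): 5*4 + 8*0 = 20
  (0, 12): 5*0 + 8*12 = 96
Maximum is 96 at (0, 12).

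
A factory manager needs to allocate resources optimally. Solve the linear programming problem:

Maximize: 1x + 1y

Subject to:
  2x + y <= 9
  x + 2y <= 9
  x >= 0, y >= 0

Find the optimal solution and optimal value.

Feasible vertices: (0, 0), (0, 9/2), (3, 3), (9/2, 0)
Objective 1x + 1y at each:
  (0, 0): 0
  (0, 9/2): 9/2
  (3, 3): 6
  (9/2, 0): 9/2
Maximum is 6 at (3, 3).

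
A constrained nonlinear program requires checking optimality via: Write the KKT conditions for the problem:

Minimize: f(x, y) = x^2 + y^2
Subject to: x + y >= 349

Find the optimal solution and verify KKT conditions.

KKT conditions for min x^2 + y^2 s.t. x + y >= 349:
Stationarity: 2x = mu, 2y = mu
So x = y = mu/2.
Complementary slackness: mu*(x + y - 349) = 0
Primal feasibility: x + y >= 349; dual feasibility: mu >= 0
If mu = 0 then x = y = 0, but 0 + 0 < 349 is infeasible, so the constraint is active.
Constraint active: x + y = 2*(mu/2) = 349 => mu = 349
x = y = 349/2, f = 121801/2
Verify: stationarity 2*(349/2) = 349 = mu; primal 349/2 + 349/2 = 349 >= 349; dual mu = 349 >= 0; complementary slackness 349*(349 - 349) = 0. All KKT conditions hold.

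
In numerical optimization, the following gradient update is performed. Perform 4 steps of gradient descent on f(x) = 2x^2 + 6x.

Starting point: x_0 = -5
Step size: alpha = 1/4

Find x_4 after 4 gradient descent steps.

f(x) = 2x^2 + 6x, f'(x) = 4x + (6)
Step 1: f'(-5) = -14, x_1 = -5 - 1/4 * -14 = -3/2
Step 2: f'(-3/2) = 0, x_2 = -3/2 - 1/4 * 0 = -3/2
Step 3: f'(-3/2) = 0, x_3 = -3/2 - 1/4 * 0 = -3/2
Step 4: f'(-3/2) = 0, x_4 = -3/2 - 1/4 * 0 = -3/2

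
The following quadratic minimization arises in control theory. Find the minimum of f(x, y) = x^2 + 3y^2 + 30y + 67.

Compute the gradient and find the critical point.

f(x,y) = x^2 + 3y^2 + 30y + 67
df/dx = 2x + (0) = 0  =>  x = 0
df/dy = 6y + (30) = 0  =>  y = -5
f(0, -5) = 1*(0)^2 + 3*(-5)^2 + 30*(-5) + 67 = -8
Hessian is diagonal with entries 2, 6 > 0, so this is a minimum.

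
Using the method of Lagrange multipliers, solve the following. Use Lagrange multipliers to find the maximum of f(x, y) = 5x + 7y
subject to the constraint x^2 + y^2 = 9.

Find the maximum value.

Set up Lagrange conditions: grad f = lambda * grad g
  5 = 2*lambda*x
  7 = 2*lambda*y
From these: x/y = 5/7, so x = 5t, y = 7t for some t.
Substitute into constraint: (5t)^2 + (7t)^2 = 9
  t^2 * 74 = 9
  t = sqrt(9/74)
Maximum = 5*x + 7*y = (5^2 + 7^2)*t = 74 * sqrt(9/74) = sqrt(666)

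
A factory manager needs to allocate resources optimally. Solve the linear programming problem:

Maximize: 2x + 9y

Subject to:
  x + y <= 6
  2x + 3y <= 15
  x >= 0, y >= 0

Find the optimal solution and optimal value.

Feasible vertices: (0, 0), (0, 5), (3, 3), (6, 0)
Objective 2x + 9y at each:
  (0, 0): 0
  (0, 5): 45
  (3, 3): 33
  (6, 0): 12
Maximum is 45 at (0, 5).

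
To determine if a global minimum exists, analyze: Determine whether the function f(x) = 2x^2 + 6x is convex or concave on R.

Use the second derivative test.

f(x) = 2x^2 + 6x
f'(x) = 4x + 6
f''(x) = 4
Since f''(x) = 4 > 0 for all x, f is convex on R.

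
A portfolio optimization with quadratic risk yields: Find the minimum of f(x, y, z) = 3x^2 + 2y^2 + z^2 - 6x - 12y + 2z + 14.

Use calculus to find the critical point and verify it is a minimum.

f(x,y,z) = 3x^2 + 2y^2 + z^2 - 6x - 12y + 2z + 14
df/dx = 6x + (-6) = 0 => x = 1
df/dy = 4y + (-12) = 0 => y = 3
df/dz = 2z + (2) = 0 => z = -1
f(1,3,-1) = 3*(1)^2 + 2*(3)^2 + 1*(-1)^2 + -6*(1) + -12*(3) + 2*(-1) + 14 = -8
Hessian is diagonal with entries 6, 4, 2 > 0, confirmed minimum.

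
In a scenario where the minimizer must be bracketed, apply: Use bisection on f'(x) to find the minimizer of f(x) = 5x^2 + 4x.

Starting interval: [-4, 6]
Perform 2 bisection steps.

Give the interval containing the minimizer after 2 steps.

Finding critical point of f(x) = 5x^2 + 4x using bisection on f'(x) = 10x + 4.
f'(x) = 0 when x = -2/5.
Starting interval: [-4, 6]
Step 1: mid = 1, f'(mid) = 14, new interval = [-4, 1]
Step 2: mid = -3/2, f'(mid) = -11, new interval = [-3/2, 1]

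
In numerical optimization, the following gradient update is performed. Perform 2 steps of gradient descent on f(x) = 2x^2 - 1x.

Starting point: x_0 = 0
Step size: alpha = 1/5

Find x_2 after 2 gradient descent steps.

f(x) = 2x^2 - 1x, f'(x) = 4x + (-1)
Step 1: f'(0) = -1, x_1 = 0 - 1/5 * -1 = 1/5
Step 2: f'(1/5) = -1/5, x_2 = 1/5 - 1/5 * -1/5 = 6/25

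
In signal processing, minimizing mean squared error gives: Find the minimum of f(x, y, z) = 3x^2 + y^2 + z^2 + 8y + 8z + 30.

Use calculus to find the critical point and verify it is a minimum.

f(x,y,z) = 3x^2 + y^2 + z^2 + 8y + 8z + 30
df/dx = 6x + (0) = 0 => x = 0
df/dy = 2y + (8) = 0 => y = -4
df/dz = 2z + (8) = 0 => z = -4
f(0,-4,-4) = 3*(0)^2 + 1*(-4)^2 + 1*(-4)^2 + 8*(-4) + 8*(-4) + 30 = -2
Hessian is diagonal with entries 6, 2, 2 > 0, confirmed minimum.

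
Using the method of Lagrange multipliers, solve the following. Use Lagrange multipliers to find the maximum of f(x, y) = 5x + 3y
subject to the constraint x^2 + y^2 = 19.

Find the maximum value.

Set up Lagrange conditions: grad f = lambda * grad g
  5 = 2*lambda*x
  3 = 2*lambda*y
From these: x/y = 5/3, so x = 5t, y = 3t for some t.
Substitute into constraint: (5t)^2 + (3t)^2 = 19
  t^2 * 34 = 19
  t = sqrt(19/34)
Maximum = 5*x + 3*y = (5^2 + 3^2)*t = 34 * sqrt(19/34) = sqrt(646)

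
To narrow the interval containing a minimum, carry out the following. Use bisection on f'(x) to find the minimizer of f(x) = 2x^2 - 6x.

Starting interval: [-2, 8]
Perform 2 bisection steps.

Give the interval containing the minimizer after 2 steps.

Finding critical point of f(x) = 2x^2 - 6x using bisection on f'(x) = 4x + -6.
f'(x) = 0 when x = 3/2.
Starting interval: [-2, 8]
Step 1: mid = 3, f'(mid) = 6, new interval = [-2, 3]
Step 2: mid = 1/2, f'(mid) = -4, new interval = [1/2, 3]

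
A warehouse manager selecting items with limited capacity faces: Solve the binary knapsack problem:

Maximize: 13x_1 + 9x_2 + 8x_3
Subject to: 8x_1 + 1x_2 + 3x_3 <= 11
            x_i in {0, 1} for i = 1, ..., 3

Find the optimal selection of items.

Items: item 1 (v=13, w=8), item 2 (v=9, w=1), item 3 (v=8, w=3)
Capacity: 11
Checking all 8 subsets (w = total weight, v = total value):
  {}: w = 0, v = 0
  {1}: w = 8, v = 13
  {2}: w = 1, v = 9
  {3}: w = 3, v = 8
  {1, 2}: w = 9, v = 22
  {1, 3}: w = 11, v = 21
  {2, 3}: w = 4, v = 17
  {1, 2, 3}: w = 12 > 11, infeasible
Best feasible subset: items [1, 2]
Total weight: 9 <= 11, total value: 22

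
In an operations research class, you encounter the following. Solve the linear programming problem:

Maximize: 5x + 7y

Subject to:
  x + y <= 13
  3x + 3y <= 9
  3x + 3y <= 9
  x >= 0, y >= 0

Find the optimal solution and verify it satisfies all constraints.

Feasible vertices: (0, 0), (0, 3), (3, 0)
Objective 5x + 7y at each vertex:
  (0, 0): 0
  (0, 3): 21
  (3, 0): 15
Maximum is 21 at (0, 3).
Verify constraints at (x, y) = (0, 3):
  1*0 + 1*3 = 3 <= 13
  3*0 + 3*3 = 9 <= 9 (active)
  3*0 + 3*3 = 9 <= 9 (active)
  x = 0 >= 0, y = 3 >= 0. All constraints satisfied.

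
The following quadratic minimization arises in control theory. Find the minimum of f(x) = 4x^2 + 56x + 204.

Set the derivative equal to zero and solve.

f(x) = 4x^2 + 56x + 204
f'(x) = 8x + (56) = 0
x = -56/8 = -7
f(-7) = 8
Since f''(x) = 8 > 0, this is a minimum.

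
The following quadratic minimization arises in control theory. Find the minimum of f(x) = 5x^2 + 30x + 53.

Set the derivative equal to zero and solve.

f(x) = 5x^2 + 30x + 53
f'(x) = 10x + (30) = 0
x = -30/10 = -3
f(-3) = 8
Since f''(x) = 10 > 0, this is a minimum.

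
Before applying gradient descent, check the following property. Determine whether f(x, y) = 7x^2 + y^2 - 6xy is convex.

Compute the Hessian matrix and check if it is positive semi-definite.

f(x,y) = 7x^2 + y^2 - 6xy
Hessian H = [[14, -6], [-6, 2]]
trace(H) = 16, det(H) = -8
Eigenvalues: (16 +/- sqrt(288)) / 2 = 16.49, -0.4853
Since not both eigenvalues positive, f is neither convex nor concave.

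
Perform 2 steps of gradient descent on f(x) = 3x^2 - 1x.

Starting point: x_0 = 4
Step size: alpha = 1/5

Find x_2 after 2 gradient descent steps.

f(x) = 3x^2 - 1x, f'(x) = 6x + (-1)
Step 1: f'(4) = 23, x_1 = 4 - 1/5 * 23 = -3/5
Step 2: f'(-3/5) = -23/5, x_2 = -3/5 - 1/5 * -23/5 = 8/25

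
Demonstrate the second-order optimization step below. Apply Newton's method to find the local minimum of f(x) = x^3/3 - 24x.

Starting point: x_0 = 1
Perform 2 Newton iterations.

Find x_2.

f(x) = x^3/3 - 24x
f'(x) = x^2 - 24, f''(x) = 2x
Newton update: x_{n+1} = x_n - (x_n^2 - 24)/(2*x_n)
Step 1: x_0 = 1, f'=-23, f''=2, x_1 = 25/2
Step 2: x_1 = 25/2, f'=529/4, f''=25, x_2 = 721/100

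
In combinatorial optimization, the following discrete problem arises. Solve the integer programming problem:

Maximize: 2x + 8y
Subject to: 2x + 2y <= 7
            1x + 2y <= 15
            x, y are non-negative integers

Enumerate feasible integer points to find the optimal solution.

Constraint 1: 2x + 2y <= 7
Constraint 2: 1x + 2y <= 15
Feasible x range (need y >= 0): 0 <= x <= min(7/2, 15/1) => x in {0, ..., 3}.
Enumerate feasible integer points row by row (the coefficient of y is 8 > 0, so for each x the largest feasible y gives the best value):
  x = 0: y <= min((7 - 2*0)/2, (15 - 1*0)/2) => y in {0, ..., 3}; best 2*0 + 8*3 = 24
  x = 1: y <= min((7 - 2*1)/2, (15 - 1*1)/2) => y in {0, ..., 2}; best 2*1 + 8*2 = 18
  x = 2: y <= min((7 - 2*2)/2, (15 - 1*2)/2) => y in {0, ..., 1}; best 2*2 + 8*1 = 12
  x = 3: y <= min((7 - 2*3)/2, (15 - 1*3)/2) => y in {0}; best 2*3 + 8*0 = 6
The maximum 2x + 8y = 24 is achieved at x = 0, y = 3.
Check: 2*0 + 2*3 = 6 <= 7 and 1*0 + 2*3 = 6 <= 15.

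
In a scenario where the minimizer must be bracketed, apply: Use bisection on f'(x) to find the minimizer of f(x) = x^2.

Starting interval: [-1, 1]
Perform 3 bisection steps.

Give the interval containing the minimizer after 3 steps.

Finding critical point of f(x) = x^2 using bisection on f'(x) = 2x + 0.
f'(x) = 0 when x = 0.
Starting interval: [-1, 1]
Step 1: mid = 0, f'(mid) = 0, new interval = [0, 0]
Step 2: mid = 0, f'(mid) = 0, new interval = [0, 0]
Step 3: mid = 0, f'(mid) = 0, new interval = [0, 0]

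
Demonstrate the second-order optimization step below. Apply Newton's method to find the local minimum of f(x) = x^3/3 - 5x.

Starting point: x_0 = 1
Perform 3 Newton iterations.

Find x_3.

f(x) = x^3/3 - 5x
f'(x) = x^2 - 5, f''(x) = 2x
Newton update: x_{n+1} = x_n - (x_n^2 - 5)/(2*x_n)
Step 1: x_0 = 1, f'=-4, f''=2, x_1 = 3
Step 2: x_1 = 3, f'=4, f''=6, x_2 = 7/3
Step 3: x_2 = 7/3, f'=4/9, f''=14/3, x_3 = 47/21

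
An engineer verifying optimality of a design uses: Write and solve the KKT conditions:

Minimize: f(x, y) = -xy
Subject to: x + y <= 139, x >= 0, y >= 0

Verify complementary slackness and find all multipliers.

Problem: min -xy s.t. x + y <= 139 (multiplier lambda), x >= 0 (mu_x), y >= 0 (mu_y)
KKT stationarity: -y + lambda - mu_x = 0, -x + lambda - mu_y = 0, with lambda, mu_x, mu_y >= 0
Complementary slackness: lambda*(x + y - 139) = 0, mu_x*x = 0, mu_y*y = 0
If lambda = 0: y = -mu_x <= 0 and x = -mu_y <= 0 force x = y = 0 with f = 0; but x = y = 139/2 is feasible with f = -19321/4 < 0, so this is not the minimum. Hence lambda > 0 and x + y = 139.
Try x > 0, y > 0 (so mu_x = mu_y = 0): y = lambda, x = lambda => x = y = lambda
x + y = 139 => 2*lambda = 139 => lambda = 139/2
x* = y* = 139/2 > 0, consistent with mu_x = mu_y = 0.
(Any feasible point with x = 0 or y = 0 has f = 0 > -19321/4, so the minimum is not on those boundaries.)
min(-xy) = -19321/4 (i.e. max xy = 19321/4)
Multipliers: lambda = 139/2, mu_x = 0, mu_y = 0
Complementary slackness: lambda*(x + y - 139) = 139/2*(139/2 + 139/2 - 139) = 0, mu_x*x = 0*139/2 = 0, mu_y*y = 0*139/2 = 0. Satisfied.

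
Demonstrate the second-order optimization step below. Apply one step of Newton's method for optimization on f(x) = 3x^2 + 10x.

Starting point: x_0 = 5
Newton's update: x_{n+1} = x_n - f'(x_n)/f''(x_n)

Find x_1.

f(x) = 3x^2 + 10x
f'(x) = 6x + (10), f''(x) = 6
Newton step: x_1 = x_0 - f'(x_0)/f''(x_0)
f'(5) = 40
x_1 = 5 - 40/6 = -5/3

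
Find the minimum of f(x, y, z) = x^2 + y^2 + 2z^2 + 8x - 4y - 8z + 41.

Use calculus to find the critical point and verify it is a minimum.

f(x,y,z) = x^2 + y^2 + 2z^2 + 8x - 4y - 8z + 41
df/dx = 2x + (8) = 0 => x = -4
df/dy = 2y + (-4) = 0 => y = 2
df/dz = 4z + (-8) = 0 => z = 2
f(-4,2,2) = 1*(-4)^2 + 1*(2)^2 + 2*(2)^2 + 8*(-4) + -4*(2) + -8*(2) + 41 = 13
Hessian is diagonal with entries 2, 2, 4 > 0, confirmed minimum.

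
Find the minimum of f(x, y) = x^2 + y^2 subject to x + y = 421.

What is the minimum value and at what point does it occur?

Substitute y = 421 - x into f(x,y) = x^2 + y^2:
g(x) = x^2 + (421 - x)^2 = 2x^2 - 842x + 177241
g'(x) = 4x - 842 = 0  =>  x = 421/2
y = 421 - 421/2 = 421/2
Minimum value = (421/2)^2 + (421/2)^2 = 177241/2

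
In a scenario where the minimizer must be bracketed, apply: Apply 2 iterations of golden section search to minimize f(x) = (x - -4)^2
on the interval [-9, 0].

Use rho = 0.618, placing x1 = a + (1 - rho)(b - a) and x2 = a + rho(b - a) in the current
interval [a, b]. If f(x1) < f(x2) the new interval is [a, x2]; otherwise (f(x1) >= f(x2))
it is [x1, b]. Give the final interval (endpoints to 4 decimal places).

Golden section search for min of f(x) = (x - -4)^2 on [-9, 0].
Each step: x1 = a + (1 - rho)(b - a), x2 = a + rho(b - a); if f(x1) < f(x2) keep [a, x2], otherwise keep [x1, b].
Step 1: [-9.0000, 0.0000], x1=-5.5620 (f=2.4398), x2=-3.4380 (f=0.3158); f(x1) > f(x2) => keep [-5.5620, 0.0000]
Step 2: [-5.5620, 0.0000], x1=-3.4373 (f=0.3166), x2=-2.1247 (f=3.5168); f(x1) < f(x2) => keep [-5.5620, -2.1247]
Final interval: [-5.5620, -2.1247]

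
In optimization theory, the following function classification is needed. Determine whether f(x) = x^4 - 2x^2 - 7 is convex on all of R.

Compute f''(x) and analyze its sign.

f(x) = x^4 - 2x^2 - 7
f'(x) = 4x^3 + -4x
f''(x) = 12x^2 + -4
f''(0) = -4 < 0, so not convex near x = 0
Therefore, f is not globally convex on R.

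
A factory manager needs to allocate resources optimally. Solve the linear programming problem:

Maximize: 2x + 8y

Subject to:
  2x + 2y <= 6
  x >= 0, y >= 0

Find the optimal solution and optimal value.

The feasible region has vertices at [(0, 0), (3, 0), (0, 3)].
Checking objective 2x + 8y at each vertex:
  (0, 0): 2*0 + 8*0 = 0
  (3, 0): 2*3 + 8*0 = 6
  (0, 3): 2*0 + 8*3 = 24
Maximum is 24 at (0, 3).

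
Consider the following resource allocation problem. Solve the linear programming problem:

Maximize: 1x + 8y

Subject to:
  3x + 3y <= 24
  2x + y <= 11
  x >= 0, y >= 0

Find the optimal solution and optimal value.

Feasible vertices: (0, 0), (0, 8), (3, 5), (11/2, 0)
Objective 1x + 8y at each:
  (0, 0): 0
  (0, 8): 64
  (3, 5): 43
  (11/2, 0): 11/2
Maximum is 64 at (0, 8).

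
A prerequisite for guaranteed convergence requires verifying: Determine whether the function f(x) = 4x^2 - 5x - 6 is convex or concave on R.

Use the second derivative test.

f(x) = 4x^2 - 5x - 6
f'(x) = 8x - 5
f''(x) = 8
Since f''(x) = 8 > 0 for all x, f is convex on R.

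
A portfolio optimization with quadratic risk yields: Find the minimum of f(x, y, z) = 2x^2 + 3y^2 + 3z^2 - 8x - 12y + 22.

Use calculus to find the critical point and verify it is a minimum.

f(x,y,z) = 2x^2 + 3y^2 + 3z^2 - 8x - 12y + 22
df/dx = 4x + (-8) = 0 => x = 2
df/dy = 6y + (-12) = 0 => y = 2
df/dz = 6z + (0) = 0 => z = 0
f(2,2,0) = 2*(2)^2 + 3*(2)^2 + 3*(0)^2 + -8*(2) + -12*(2) + 22 = 2
Hessian is diagonal with entries 4, 6, 6 > 0, confirmed minimum.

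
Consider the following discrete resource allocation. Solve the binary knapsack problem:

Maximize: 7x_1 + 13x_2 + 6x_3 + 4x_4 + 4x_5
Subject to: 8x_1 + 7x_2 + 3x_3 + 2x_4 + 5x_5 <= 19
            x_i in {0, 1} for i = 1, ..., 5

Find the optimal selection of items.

Items: item 1 (v=7, w=8), item 2 (v=13, w=7), item 3 (v=6, w=3), item 4 (v=4, w=2), item 5 (v=4, w=5)
Capacity: 19
Checking all 32 subsets (w = total weight, v = total value):
  {}: w = 0, v = 0
  {1}: w = 8, v = 7
  {2}: w = 7, v = 13
  {3}: w = 3, v = 6
  {4}: w = 2, v = 4
  {5}: w = 5, v = 4
  {1, 2}: w = 15, v = 20
  {1, 3}: w = 11, v = 13
  {1, 4}: w = 10, v = 11
  {1, 5}: w = 13, v = 11
  {2, 3}: w = 10, v = 19
  {2, 4}: w = 9, v = 17
  {2, 5}: w = 12, v = 17
  {3, 4}: w = 5, v = 10
  {3, 5}: w = 8, v = 10
  {4, 5}: w = 7, v = 8
  {1, 2, 3}: w = 18, v = 26
  {1, 2, 4}: w = 17, v = 24
  {1, 2, 5}: w = 20 > 19, infeasible
  {1, 3, 4}: w = 13, v = 17
  {1, 3, 5}: w = 16, v = 17
  {1, 4, 5}: w = 15, v = 15
  {2, 3, 4}: w = 12, v = 23
  {2, 3, 5}: w = 15, v = 23
  {2, 4, 5}: w = 14, v = 21
  {3, 4, 5}: w = 10, v = 14
  {1, 2, 3, 4}: w = 20 > 19, infeasible
  {1, 2, 3, 5}: w = 23 > 19, infeasible
  {1, 2, 4, 5}: w = 22 > 19, infeasible
  {1, 3, 4, 5}: w = 18, v = 21
  {2, 3, 4, 5}: w = 17, v = 27
  {1, 2, 3, 4, 5}: w = 25 > 19, infeasible
Best feasible subset: items [2, 3, 4, 5]
Total weight: 17 <= 19, total value: 27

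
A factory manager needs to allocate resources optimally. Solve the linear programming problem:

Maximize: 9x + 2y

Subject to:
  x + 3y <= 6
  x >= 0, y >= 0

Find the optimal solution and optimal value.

The feasible region has vertices at [(0, 0), (6, 0), (0, 2)].
Checking objective 9x + 2y at each vertex:
  (0, 0): 9*0 + 2*0 = 0
  (6, 0): 9*6 + 2*0 = 54
  (0, 2): 9*0 + 2*2 = 4
Maximum is 54 at (6, 0).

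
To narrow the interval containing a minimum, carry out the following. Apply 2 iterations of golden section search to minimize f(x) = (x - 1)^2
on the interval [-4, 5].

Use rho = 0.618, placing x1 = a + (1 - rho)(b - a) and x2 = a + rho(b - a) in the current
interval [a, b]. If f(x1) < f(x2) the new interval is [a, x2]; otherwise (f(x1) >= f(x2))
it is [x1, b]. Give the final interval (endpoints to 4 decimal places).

Golden section search for min of f(x) = (x - 1)^2 on [-4, 5].
Each step: x1 = a + (1 - rho)(b - a), x2 = a + rho(b - a); if f(x1) < f(x2) keep [a, x2], otherwise keep [x1, b].
Step 1: [-4.0000, 5.0000], x1=-0.5620 (f=2.4398), x2=1.5620 (f=0.3158); f(x1) > f(x2) => keep [-0.5620, 5.0000]
Step 2: [-0.5620, 5.0000], x1=1.5627 (f=0.3166), x2=2.8753 (f=3.5168); f(x1) < f(x2) => keep [-0.5620, 2.8753]
Final interval: [-0.5620, 2.8753]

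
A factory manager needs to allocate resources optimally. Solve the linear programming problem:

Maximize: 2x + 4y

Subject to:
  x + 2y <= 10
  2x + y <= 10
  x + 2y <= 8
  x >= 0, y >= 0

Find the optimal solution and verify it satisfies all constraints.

Feasible vertices: (0, 0), (0, 4), (4, 2), (5, 0)
Objective 2x + 4y at each vertex:
  (0, 0): 0
  (0, 4): 16
  (4, 2): 16
  (5, 0): 10
Maximum is 16 at (0, 4).
Verify constraints at (x, y) = (0, 4):
  1*0 + 2*4 = 8 <= 10
  2*0 + 1*4 = 4 <= 10
  1*0 + 2*4 = 8 <= 8 (active)
  x = 0 >= 0, y = 4 >= 0. All constraints satisfied.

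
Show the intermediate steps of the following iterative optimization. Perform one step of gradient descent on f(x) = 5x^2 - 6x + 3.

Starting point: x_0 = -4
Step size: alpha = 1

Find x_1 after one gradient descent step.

f(x) = 5x^2 - 6x + 3
f'(x) = 10x - 6
f'(-4) = 10*-4 + (-6) = -46
x_1 = x_0 - alpha * f'(x_0) = -4 - 1 * -46 = 42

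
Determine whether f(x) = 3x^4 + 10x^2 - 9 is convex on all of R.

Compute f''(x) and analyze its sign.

f(x) = 3x^4 + 10x^2 - 9
f'(x) = 12x^3 + 20x
f''(x) = 36x^2 + 20
f''(x) = 36x^2 + 20 >= 20 > 0 for all x
Therefore, f is convex on R.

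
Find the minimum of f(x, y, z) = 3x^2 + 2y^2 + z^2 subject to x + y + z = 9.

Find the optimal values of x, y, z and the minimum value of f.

Using Lagrange multipliers on f = 3x^2 + 2y^2 + z^2 with constraint x + y + z = 9:
Conditions: 2*3*x = lambda, 2*2*y = lambda, 2*1*z = lambda
So x = lambda/6, y = lambda/4, z = lambda/2
Substituting into constraint: lambda * (11/12) = 9
lambda = 108/11
x = 18/11, y = 27/11, z = 54/11
Minimum value = 486/11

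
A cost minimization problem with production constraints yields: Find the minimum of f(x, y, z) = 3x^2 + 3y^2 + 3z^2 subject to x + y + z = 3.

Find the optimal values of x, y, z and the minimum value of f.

Using Lagrange multipliers on f = 3x^2 + 3y^2 + 3z^2 with constraint x + y + z = 3:
Conditions: 2*3*x = lambda, 2*3*y = lambda, 2*3*z = lambda
So x = lambda/6, y = lambda/6, z = lambda/6
Substituting into constraint: lambda * (1/2) = 3
lambda = 6
x = 1, y = 1, z = 1
Minimum value = 9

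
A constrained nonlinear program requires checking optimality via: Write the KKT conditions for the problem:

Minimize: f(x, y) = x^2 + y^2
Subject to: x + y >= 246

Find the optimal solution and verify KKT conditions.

KKT conditions for min x^2 + y^2 s.t. x + y >= 246:
Stationarity: 2x = mu, 2y = mu
So x = y = mu/2.
Complementary slackness: mu*(x + y - 246) = 0
Primal feasibility: x + y >= 246; dual feasibility: mu >= 0
If mu = 0 then x = y = 0, but 0 + 0 < 246 is infeasible, so the constraint is active.
Constraint active: x + y = 2*(mu/2) = 246 => mu = 246
x = y = 123, f = 30258
Verify: stationarity 2*123 = 246 = mu; primal 123 + 123 = 246 >= 246; dual mu = 246 >= 0; complementary slackness 246*(246 - 246) = 0. All KKT conditions hold.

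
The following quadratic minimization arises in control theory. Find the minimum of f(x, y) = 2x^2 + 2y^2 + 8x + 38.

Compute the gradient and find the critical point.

f(x,y) = 2x^2 + 2y^2 + 8x + 38
df/dx = 4x + (8) = 0  =>  x = -2
df/dy = 4y + (0) = 0  =>  y = 0
f(-2, 0) = 2*(-2)^2 + 2*(0)^2 + 8*(-2) + 38 = 30
Hessian is diagonal with entries 4, 4 > 0, so this is a minimum.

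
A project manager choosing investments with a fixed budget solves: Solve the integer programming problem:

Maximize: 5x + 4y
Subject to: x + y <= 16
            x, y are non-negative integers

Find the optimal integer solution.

Objective: 5x + 4y, constraint: x + y <= 16
Coefficient of x is 5 >= coefficient of y is 4, so allocate the entire budget to x.
Optimal: x = 16, y = 0, value = 80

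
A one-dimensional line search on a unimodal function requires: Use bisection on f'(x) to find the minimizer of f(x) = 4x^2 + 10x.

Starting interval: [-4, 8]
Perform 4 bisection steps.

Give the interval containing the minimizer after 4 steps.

Finding critical point of f(x) = 4x^2 + 10x using bisection on f'(x) = 8x + 10.
f'(x) = 0 when x = -5/4.
Starting interval: [-4, 8]
Step 1: mid = 2, f'(mid) = 26, new interval = [-4, 2]
Step 2: mid = -1, f'(mid) = 2, new interval = [-4, -1]
Step 3: mid = -5/2, f'(mid) = -10, new interval = [-5/2, -1]
Step 4: mid = -7/4, f'(mid) = -4, new interval = [-7/4, -1]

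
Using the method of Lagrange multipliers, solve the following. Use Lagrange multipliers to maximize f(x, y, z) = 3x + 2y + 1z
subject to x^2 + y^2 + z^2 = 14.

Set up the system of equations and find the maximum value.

Lagrange conditions: 3 = 2*lambda*x, 2 = 2*lambda*y, 1 = 2*lambda*z
So x:3 = y:2 = z:1, i.e. x = 3t, y = 2t, z = 1t
Constraint: t^2*(3^2 + 2^2 + 1^2) = 14
  t^2 * 14 = 14  =>  t = sqrt(1)
Maximum = 3*3t + 2*2t + 1*1t = 14*sqrt(1) = 14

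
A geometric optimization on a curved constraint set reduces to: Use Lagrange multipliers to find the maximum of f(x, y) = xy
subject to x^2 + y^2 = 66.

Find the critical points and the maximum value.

Lagrange conditions: y = 2*lambda*x and x = 2*lambda*y
If x = 0 then y = 0, violating the constraint, so x, y != 0.
Dividing: y/x = x/y => x^2 = y^2 => y = x or y = -x
Constraint: 2x^2 = 66 => x^2 = 33 => x = +/-sqrt(33)
Critical points: (sqrt(33), sqrt(33)), (-sqrt(33), -sqrt(33)), (sqrt(33), -sqrt(33)), (-sqrt(33), sqrt(33))
  y = x:  xy = x^2 = 33  at (sqrt(33), sqrt(33)) and (-sqrt(33), -sqrt(33))
  y = -x: xy = -x^2 = -33 at (sqrt(33), -sqrt(33)) and (-sqrt(33), sqrt(33))
Maximum xy = 33 at (sqrt(33), sqrt(33)) and (-sqrt(33), -sqrt(33))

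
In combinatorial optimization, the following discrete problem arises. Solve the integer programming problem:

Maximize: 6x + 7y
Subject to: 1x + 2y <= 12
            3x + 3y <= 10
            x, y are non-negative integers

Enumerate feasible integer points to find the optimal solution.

Constraint 1: 1x + 2y <= 12
Constraint 2: 3x + 3y <= 10
Feasible x range (need y >= 0): 0 <= x <= min(12/1, 10/3) => x in {0, ..., 3}.
Enumerate feasible integer points row by row (the coefficient of y is 7 > 0, so for each x the largest feasible y gives the best value):
  x = 0: y <= min((12 - 1*0)/2, (10 - 3*0)/3) => y in {0, ..., 3}; best 6*0 + 7*3 = 21
  x = 1: y <= min((12 - 1*1)/2, (10 - 3*1)/3) => y in {0, ..., 2}; best 6*1 + 7*2 = 20
  x = 2: y <= min((12 - 1*2)/2, (10 - 3*2)/3) => y in {0, ..., 1}; best 6*2 + 7*1 = 19
  x = 3: y <= min((12 - 1*3)/2, (10 - 3*3)/3) => y in {0}; best 6*3 + 7*0 = 18
The maximum 6x + 7y = 21 is achieved at x = 0, y = 3.
Check: 1*0 + 2*3 = 6 <= 12 and 3*0 + 3*3 = 9 <= 10.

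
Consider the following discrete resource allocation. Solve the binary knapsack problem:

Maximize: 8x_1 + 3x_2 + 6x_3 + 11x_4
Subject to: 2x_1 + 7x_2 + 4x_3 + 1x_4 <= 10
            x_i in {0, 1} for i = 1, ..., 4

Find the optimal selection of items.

Items: item 1 (v=8, w=2), item 2 (v=3, w=7), item 3 (v=6, w=4), item 4 (v=11, w=1)
Capacity: 10
Checking all 16 subsets (w = total weight, v = total value):
  {}: w = 0, v = 0
  {1}: w = 2, v = 8
  {2}: w = 7, v = 3
  {3}: w = 4, v = 6
  {4}: w = 1, v = 11
  {1, 2}: w = 9, v = 11
  {1, 3}: w = 6, v = 14
  {1, 4}: w = 3, v = 19
  {2, 3}: w = 11 > 10, infeasible
  {2, 4}: w = 8, v = 14
  {3, 4}: w = 5, v = 17
  {1, 2, 3}: w = 13 > 10, infeasible
  {1, 2, 4}: w = 10, v = 22
  {1, 3, 4}: w = 7, v = 25
  {2, 3, 4}: w = 12 > 10, infeasible
  {1, 2, 3, 4}: w = 14 > 10, infeasible
Best feasible subset: items [1, 3, 4]
Total weight: 7 <= 10, total value: 25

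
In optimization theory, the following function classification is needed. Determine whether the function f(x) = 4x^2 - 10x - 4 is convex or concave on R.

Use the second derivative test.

f(x) = 4x^2 - 10x - 4
f'(x) = 8x - 10
f''(x) = 8
Since f''(x) = 8 > 0 for all x, f is convex on R.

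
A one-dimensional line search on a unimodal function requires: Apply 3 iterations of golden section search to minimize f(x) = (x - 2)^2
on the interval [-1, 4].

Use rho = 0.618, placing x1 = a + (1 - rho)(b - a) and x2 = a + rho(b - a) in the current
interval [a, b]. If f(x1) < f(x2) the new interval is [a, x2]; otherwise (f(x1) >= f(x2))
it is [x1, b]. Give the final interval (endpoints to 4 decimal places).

Golden section search for min of f(x) = (x - 2)^2 on [-1, 4].
Each step: x1 = a + (1 - rho)(b - a), x2 = a + rho(b - a); if f(x1) < f(x2) keep [a, x2], otherwise keep [x1, b].
Step 1: [-1.0000, 4.0000], x1=0.9100 (f=1.1881), x2=2.0900 (f=0.0081); f(x1) > f(x2) => keep [0.9100, 4.0000]
Step 2: [0.9100, 4.0000], x1=2.0904 (f=0.0082), x2=2.8196 (f=0.6718); f(x1) < f(x2) => keep [0.9100, 2.8196]
Step 3: [0.9100, 2.8196], x1=1.6395 (f=0.1300), x2=2.0901 (f=0.0081); f(x1) > f(x2) => keep [1.6395, 2.8196]
Final interval: [1.6395, 2.8196]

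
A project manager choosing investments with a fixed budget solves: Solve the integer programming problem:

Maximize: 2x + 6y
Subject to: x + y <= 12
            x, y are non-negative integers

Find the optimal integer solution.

Objective: 2x + 6y, constraint: x + y <= 12
Coefficient of y is 6 > coefficient of x is 2, so allocate the entire budget to y.
Optimal: x = 0, y = 12, value = 72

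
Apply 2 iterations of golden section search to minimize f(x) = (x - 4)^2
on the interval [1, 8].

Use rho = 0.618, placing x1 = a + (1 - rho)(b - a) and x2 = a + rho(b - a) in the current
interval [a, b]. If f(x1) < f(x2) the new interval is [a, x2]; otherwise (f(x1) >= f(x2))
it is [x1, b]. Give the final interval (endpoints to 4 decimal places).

Golden section search for min of f(x) = (x - 4)^2 on [1, 8].
Each step: x1 = a + (1 - rho)(b - a), x2 = a + rho(b - a); if f(x1) < f(x2) keep [a, x2], otherwise keep [x1, b].
Step 1: [1.0000, 8.0000], x1=3.6740 (f=0.1063), x2=5.3260 (f=1.7583); f(x1) < f(x2) => keep [1.0000, 5.3260]
Step 2: [1.0000, 5.3260], x1=2.6525 (f=1.8157), x2=3.6735 (f=0.1066); f(x1) > f(x2) => keep [2.6525, 5.3260]
Final interval: [2.6525, 5.3260]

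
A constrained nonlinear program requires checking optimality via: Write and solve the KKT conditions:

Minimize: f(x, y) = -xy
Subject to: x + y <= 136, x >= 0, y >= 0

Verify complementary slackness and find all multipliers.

Problem: min -xy s.t. x + y <= 136 (multiplier lambda), x >= 0 (mu_x), y >= 0 (mu_y)
KKT stationarity: -y + lambda - mu_x = 0, -x + lambda - mu_y = 0, with lambda, mu_x, mu_y >= 0
Complementary slackness: lambda*(x + y - 136) = 0, mu_x*x = 0, mu_y*y = 0
If lambda = 0: y = -mu_x <= 0 and x = -mu_y <= 0 force x = y = 0 with f = 0; but x = y = 68 is feasible with f = -4624 < 0, so this is not the minimum. Hence lambda > 0 and x + y = 136.
Try x > 0, y > 0 (so mu_x = mu_y = 0): y = lambda, x = lambda => x = y = lambda
x + y = 136 => 2*lambda = 136 => lambda = 68
x* = y* = 68 > 0, consistent with mu_x = mu_y = 0.
(Any feasible point with x = 0 or y = 0 has f = 0 > -4624, so the minimum is not on those boundaries.)
min(-xy) = -4624 (i.e. max xy = 4624)
Multipliers: lambda = 68, mu_x = 0, mu_y = 0
Complementary slackness: lambda*(x + y - 136) = 68*(68 + 68 - 136) = 0, mu_x*x = 0*68 = 0, mu_y*y = 0*68 = 0. Satisfied.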